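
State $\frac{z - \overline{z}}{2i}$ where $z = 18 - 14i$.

z - conjugate(z) = 2bi
(z - conjugate(z))/(2i) = 2bi/(2i) = b = -14


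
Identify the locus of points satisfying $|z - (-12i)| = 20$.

|z - z0| = r describes a circle centered at z0 with radius r
Here z0 = -12i and r = 20
Locus: Circle centered at (0, -12) with radius 20


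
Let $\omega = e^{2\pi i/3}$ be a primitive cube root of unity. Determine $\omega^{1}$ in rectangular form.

ω^1 = e^(2πi·1/3) = e^(i·2π/3)
= cos(2π/3) + i sin(2π/3)
= -1/2 + (sqrt(3)/2)i


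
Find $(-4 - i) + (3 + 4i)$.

(-4 + 3) + (-1 + 4)i = -1 + 3i


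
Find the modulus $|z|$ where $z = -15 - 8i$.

|z| = sqrt(a^2 + b^2) = sqrt((-15)^2 + (-8)^2) = sqrt(289) = 17


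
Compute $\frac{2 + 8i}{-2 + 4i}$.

Multiply numerator and denominator by conjugate (-2 - 4i):
= (2 + 8i)(-2 - 4i) / ((-2)^2 + 4^2)
= (28 - 24i) / 20
Divide through by 4: (7 - 6i) / 5
= 7/5 - (6/5)i


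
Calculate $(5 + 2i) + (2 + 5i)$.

(5 + 2) + (2 + 5)i = 7 + 7i


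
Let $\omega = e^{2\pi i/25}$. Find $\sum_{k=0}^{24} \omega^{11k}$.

Let ζ = ω^11 = e^(2πi·11/25). Since 25 ∤ 11, ζ ≠ 1.
Sum = Σ_{k=0}^{24} ζ^k = (ζ^25 - 1)/(ζ - 1) = (ω^{11·25} - 1)/(ζ - 1) = (1 - 1)/(ζ - 1) = 0


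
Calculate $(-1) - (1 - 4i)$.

(-1 - 1) + (0 - (-4))i = -2 + 4i


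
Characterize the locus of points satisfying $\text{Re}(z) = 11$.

Re(z) = x where z = x + yi; the equation x = 11 is satisfied by all points with that x-coordinate
Locus: Vertical line x = 11


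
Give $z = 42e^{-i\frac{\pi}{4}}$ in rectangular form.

a = r cos θ = 42 * sqrt(2)/2 = 21*sqrt(2)
b = r sin θ = 42 * -sqrt(2)/2 = -21*sqrt(2)
z = 21*sqrt(2) - 21*sqrt(2)i


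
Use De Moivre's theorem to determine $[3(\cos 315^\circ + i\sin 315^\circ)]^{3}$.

By De Moivre: z^n = r^n(cos(nθ) + i sin(nθ))
= 3^3(cos(3*315°) + i sin(3*315°))
= 27(cos 225° + i sin 225°)
= -27*sqrt(2)/2 - (27*sqrt(2)/2)i


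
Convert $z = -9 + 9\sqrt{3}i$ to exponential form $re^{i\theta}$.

r = |z| = sqrt((-9)^2 + (9*sqrt(3))^2) = sqrt(81 + 243) = sqrt(324) = 18
θ = arctan(b/a) = arctan(15.5885/-9) (quadrant-adjusted) = 120° = 2π/3
z = 18e^(i*2π/3)


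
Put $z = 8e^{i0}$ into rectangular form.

a = r cos θ = 8 * 1 = 8
b = r sin θ = 8 * 0 = 0
z = 8


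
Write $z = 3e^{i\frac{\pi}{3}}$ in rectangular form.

a = r cos θ = 3 * 1/2 = 3/2
b = r sin θ = 3 * sqrt(3)/2 = 3*sqrt(3)/2
z = 3/2 + (3*sqrt(3)/2)i


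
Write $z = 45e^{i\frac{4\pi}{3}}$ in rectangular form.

a = r cos θ = 45 * -1/2 = -45/2
b = r sin θ = 45 * -sqrt(3)/2 = -45*sqrt(3)/2
z = -45/2 - (45*sqrt(3)/2)i


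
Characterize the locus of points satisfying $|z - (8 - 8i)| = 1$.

|z - z0| = r describes a circle centered at z0 with radius r
Here z0 = 8 - 8i and r = 1
Locus: Circle centered at (8, -8) with radius 1


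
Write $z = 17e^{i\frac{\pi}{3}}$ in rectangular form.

a = r cos θ = 17 * 1/2 = 17/2
b = r sin θ = 17 * sqrt(3)/2 = 17*sqrt(3)/2
z = 17/2 + (17*sqrt(3)/2)i


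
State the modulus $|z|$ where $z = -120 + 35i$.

|z| = sqrt(a^2 + b^2) = sqrt((-120)^2 + 35^2) = sqrt(15625) = 125


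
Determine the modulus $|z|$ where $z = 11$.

|z| = sqrt(a^2 + b^2) = sqrt(11^2 + 0^2) = sqrt(121) = 11


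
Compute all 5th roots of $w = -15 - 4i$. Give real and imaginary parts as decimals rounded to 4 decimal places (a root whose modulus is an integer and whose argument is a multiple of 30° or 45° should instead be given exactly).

|w| = sqrt(241) ≈ 15.524175, arg(w) ≈ 194.931417°
Root modulus = sqrt(241)^(1/5) ≈ 1.730620
Root arguments: θ_k = (arg(w) + 360°k)/5 for k = 0, 1, ..., 4
Compute each root as (root modulus)(cos θ_k + i sin θ_k) using full-precision intermediates, then round to 4 decimal places.
Roots: 1.3452 + 1.0888i, -0.6198 + 1.6158i, -1.7283 - 0.0902i, -0.4483 - 1.6715i, 1.4512 - 0.9429i


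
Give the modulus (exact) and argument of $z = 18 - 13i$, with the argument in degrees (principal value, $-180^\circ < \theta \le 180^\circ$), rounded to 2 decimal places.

|z| = sqrt(18^2 + (-13)^2) = sqrt(493)
arg(z) = arctan(b/a) = arctan(-13/18) (quadrant-adjusted) = -35.84°


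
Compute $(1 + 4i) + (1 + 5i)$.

(1 + 1) + (4 + 5)i = 2 + 9i


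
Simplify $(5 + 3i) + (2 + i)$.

(5 + 2) + (3 + 1)i = 7 + 4i


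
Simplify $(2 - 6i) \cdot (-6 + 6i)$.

(a1*a2 - b1*b2) + (a1*b2 + b1*a2)i
= (-12 - (-36)) + (12 + 36)i
= 24 + 48i


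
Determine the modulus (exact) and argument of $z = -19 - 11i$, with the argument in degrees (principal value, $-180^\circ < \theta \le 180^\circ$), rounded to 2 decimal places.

|z| = sqrt((-19)^2 + (-11)^2) = sqrt(482)
arg(z) = arctan(b/a) = arctan(-11/-19) (quadrant-adjusted) = -149.93°


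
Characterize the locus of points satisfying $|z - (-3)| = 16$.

|z - z0| = r describes a circle centered at z0 with radius r
Here z0 = -3 and r = 16
Locus: Circle centered at (-3, 0) with radius 16


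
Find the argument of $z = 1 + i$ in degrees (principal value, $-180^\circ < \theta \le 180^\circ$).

θ = arctan(b/a) = arctan(1/1) (quadrant-adjusted) = 45°


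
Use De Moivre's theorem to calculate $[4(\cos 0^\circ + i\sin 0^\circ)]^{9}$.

By De Moivre: z^n = r^n(cos(nθ) + i sin(nθ))
= 4^9(cos(9*0°) + i sin(9*0°))
= 262144(cos 0° + i sin 0°)
= 262144


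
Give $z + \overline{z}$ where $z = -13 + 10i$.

z + conjugate(z) = (a + bi) + (a - bi) = 2a
= 2 * (-13) = -26


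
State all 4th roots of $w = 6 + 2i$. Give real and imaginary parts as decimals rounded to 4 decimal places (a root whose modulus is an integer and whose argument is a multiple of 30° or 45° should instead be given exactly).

|w| = sqrt(40) ≈ 6.324555, arg(w) ≈ 18.434949°
Root modulus = sqrt(40)^(1/4) ≈ 1.585833
Root arguments: θ_k = (arg(w) + 360°k)/4 for k = 0, 1, ..., 3
Compute each root as (root modulus)(cos θ_k + i sin θ_k) using full-precision intermediates, then round to 4 decimal places.
Roots: 1.5807 + 0.1274i, -0.1274 + 1.5807i, -1.5807 - 0.1274i, 0.1274 - 1.5807i


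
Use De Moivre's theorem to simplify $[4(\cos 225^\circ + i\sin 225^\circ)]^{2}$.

By De Moivre: z^n = r^n(cos(nθ) + i sin(nθ))
= 4^2(cos(2*225°) + i sin(2*225°))
= 16(cos 90° + i sin 90°)
= 16i


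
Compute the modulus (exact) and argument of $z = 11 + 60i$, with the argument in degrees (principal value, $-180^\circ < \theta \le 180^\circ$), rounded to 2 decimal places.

|z| = sqrt(11^2 + 60^2) = 61
arg(z) = arctan(b/a) = arctan(60/11) (quadrant-adjusted) = 79.61°


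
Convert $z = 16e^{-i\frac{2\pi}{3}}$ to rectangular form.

a = r cos θ = 16 * -1/2 = -8
b = r sin θ = 16 * -sqrt(3)/2 = -8*sqrt(3)
z = -8 - 8*sqrt(3)i


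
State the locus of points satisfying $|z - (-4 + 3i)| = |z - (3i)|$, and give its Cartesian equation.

|z - z1| = |z - z2| means z is equidistant from z1 and z2,
i.e. the perpendicular bisector of the segment from (-4, 3) to (0, 3) (midpoint (-2, 3)).
With z = x + yi, square both sides:
(x - (-4))^2 + (y - 3)^2 = (x - 0)^2 + (y - 3)^2
The x^2 and y^2 terms cancel: 8x + 0y = 9 - 25 = -16
Simplify: x = -2
Locus: Perpendicular bisector of the segment from (-4, 3) to (0, 3): the line x = -2


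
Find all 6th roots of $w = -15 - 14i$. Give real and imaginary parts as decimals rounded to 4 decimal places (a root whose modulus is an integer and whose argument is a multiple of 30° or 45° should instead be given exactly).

|w| = sqrt(421) ≈ 20.518285, arg(w) ≈ 223.025066°
Root modulus = sqrt(421)^(1/6) ≈ 1.654589
Root arguments: θ_k = (arg(w) + 360°k)/6 for k = 0, 1, ..., 5
Compute each root as (root modulus)(cos θ_k + i sin θ_k) using full-precision intermediates, then round to 4 decimal places.
Roots: 1.3184 + 0.9997i, -0.2065 + 1.6416i, -1.5250 + 0.6420i, -1.3184 - 0.9997i, 0.2065 - 1.6416i, 1.5250 - 0.6420i


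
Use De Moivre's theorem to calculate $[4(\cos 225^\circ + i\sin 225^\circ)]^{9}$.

By De Moivre: z^n = r^n(cos(nθ) + i sin(nθ))
= 4^9(cos(9*225°) + i sin(9*225°))
= 262144(cos 225° + i sin 225°)
= -131072*sqrt(2) - 131072*sqrt(2)i


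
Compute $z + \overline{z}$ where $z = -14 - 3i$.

z + conjugate(z) = (a + bi) + (a - bi) = 2a
= 2 * (-14) = -28


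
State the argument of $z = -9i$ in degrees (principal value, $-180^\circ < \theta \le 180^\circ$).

a = 0 and b < 0, so z lies on the negative imaginary axis: θ = -90°


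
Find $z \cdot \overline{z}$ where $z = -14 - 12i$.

z * conjugate(z) = |z|^2 = a^2 + b^2
= (-14)^2 + (-12)^2 = 340


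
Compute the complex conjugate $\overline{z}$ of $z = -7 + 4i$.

If z = a + bi, then conjugate(z) = a - bi
conjugate(-7 + 4i) = -7 - 4i


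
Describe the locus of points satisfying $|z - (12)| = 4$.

|z - z0| = r describes a circle centered at z0 with radius r
Here z0 = 12 and r = 4
Locus: Circle centered at (12, 0) with radius 4


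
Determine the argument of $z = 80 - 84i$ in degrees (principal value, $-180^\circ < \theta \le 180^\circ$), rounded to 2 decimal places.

θ = arctan(b/a) = arctan(-84/80) (quadrant-adjusted) = -46.40°


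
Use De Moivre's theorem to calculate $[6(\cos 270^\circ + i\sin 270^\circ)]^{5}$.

By De Moivre: z^n = r^n(cos(nθ) + i sin(nθ))
= 6^5(cos(5*270°) + i sin(5*270°))
= 7776(cos 270° + i sin 270°)
= -7776i


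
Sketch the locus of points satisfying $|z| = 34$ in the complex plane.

|z| = 34 means sqrt(x^2 + y^2) = 34
This is a circle of radius 34 centered at the origin


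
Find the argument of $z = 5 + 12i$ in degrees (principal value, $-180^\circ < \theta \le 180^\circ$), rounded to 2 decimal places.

θ = arctan(b/a) = arctan(12/5) (quadrant-adjusted) = 67.38°


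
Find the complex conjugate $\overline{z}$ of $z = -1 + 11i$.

If z = a + bi, then conjugate(z) = a - bi
conjugate(-1 + 11i) = -1 - 11i


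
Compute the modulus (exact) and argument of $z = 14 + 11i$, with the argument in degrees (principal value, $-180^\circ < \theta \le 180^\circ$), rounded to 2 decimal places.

|z| = sqrt(14^2 + 11^2) = sqrt(317)
arg(z) = arctan(b/a) = arctan(11/14) (quadrant-adjusted) = 38.16°


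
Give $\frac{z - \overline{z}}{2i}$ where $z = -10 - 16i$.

z - conjugate(z) = 2bi
(z - conjugate(z))/(2i) = 2bi/(2i) = b = -16


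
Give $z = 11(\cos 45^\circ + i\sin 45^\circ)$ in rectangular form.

a = r cos θ = 11 * sqrt(2)/2 = 11*sqrt(2)/2
b = r sin θ = 11 * sqrt(2)/2 = 11*sqrt(2)/2
z = 11*sqrt(2)/2 + (11*sqrt(2)/2)i


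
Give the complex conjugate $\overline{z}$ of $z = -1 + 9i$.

If z = a + bi, then conjugate(z) = a - bi
conjugate(-1 + 9i) = -1 - 9i


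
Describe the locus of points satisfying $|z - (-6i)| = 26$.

|z - z0| = r describes a circle centered at z0 with radius r
Here z0 = -6i and r = 26
Locus: Circle centered at (0, -6) with radius 26


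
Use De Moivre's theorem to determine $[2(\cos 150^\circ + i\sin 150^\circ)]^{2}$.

By De Moivre: z^n = r^n(cos(nθ) + i sin(nθ))
= 2^2(cos(2*150°) + i sin(2*150°))
= 4(cos 300° + i sin 300°)
= 2 - 2*sqrt(3)i


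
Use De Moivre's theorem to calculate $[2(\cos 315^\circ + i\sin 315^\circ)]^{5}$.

By De Moivre: z^n = r^n(cos(nθ) + i sin(nθ))
= 2^5(cos(5*315°) + i sin(5*315°))
= 32(cos 135° + i sin 135°)
= -16*sqrt(2) + 16*sqrt(2)i


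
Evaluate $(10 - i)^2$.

(a + bi)^2 = a^2 - b^2 + 2abi
= 10^2 - (-1)^2 + 2*10*(-1)i
= 99 - 20i


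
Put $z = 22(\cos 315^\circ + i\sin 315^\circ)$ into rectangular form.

a = r cos θ = 22 * sqrt(2)/2 = 11*sqrt(2)
b = r sin θ = 22 * -sqrt(2)/2 = -11*sqrt(2)
z = 11*sqrt(2) - 11*sqrt(2)i


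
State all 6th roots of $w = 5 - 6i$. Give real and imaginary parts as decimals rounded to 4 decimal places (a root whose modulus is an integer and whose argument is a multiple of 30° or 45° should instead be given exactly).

|w| = sqrt(61) ≈ 7.810250, arg(w) ≈ 309.805571°
Root modulus = sqrt(61)^(1/6) ≈ 1.408567
Root arguments: θ_k = (arg(w) + 360°k)/6 for k = 0, 1, ..., 5
Compute each root as (root modulus)(cos θ_k + i sin θ_k) using full-precision intermediates, then round to 4 decimal places.
Roots: 0.8743 + 1.1044i, -0.5193 + 1.3093i, -1.3936 + 0.2049i, -0.8743 - 1.1044i, 0.5193 - 1.3093i, 1.3936 - 0.2049i


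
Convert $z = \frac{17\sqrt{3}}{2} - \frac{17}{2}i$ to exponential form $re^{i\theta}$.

r = |z| = sqrt((17*sqrt(3)/2)^2 + (-17/2)^2) = sqrt(867/4 + 289/4) = sqrt(289) = 17
θ = arctan(b/a) = arctan(-8.5/14.7224) (quadrant-adjusted) = -30° = -π/6
z = 17e^(-i*π/6)


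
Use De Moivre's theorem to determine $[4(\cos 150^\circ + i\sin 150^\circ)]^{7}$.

By De Moivre: z^n = r^n(cos(nθ) + i sin(nθ))
= 4^7(cos(7*150°) + i sin(7*150°))
= 16384(cos 330° + i sin 330°)
= 8192*sqrt(3) - 8192i


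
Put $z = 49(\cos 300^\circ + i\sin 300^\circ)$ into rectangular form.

a = r cos θ = 49 * 1/2 = 49/2
b = r sin θ = 49 * -sqrt(3)/2 = -49*sqrt(3)/2
z = 49/2 - (49*sqrt(3)/2)i


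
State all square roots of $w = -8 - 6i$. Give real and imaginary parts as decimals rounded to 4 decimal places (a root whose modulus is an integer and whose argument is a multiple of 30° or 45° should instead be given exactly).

|w| = 10, arg(w) ≈ 216.869898°
Root modulus = 10^(1/2) ≈ 3.162278
Root arguments: θ_k = (arg(w) + 360°k)/2 for k = 0, 1, ..., 1
Compute each root as (root modulus)(cos θ_k + i sin θ_k) using full-precision intermediates, then round to 4 decimal places.
Roots: -1.0000 + 3.0000i, 1.0000 - 3.0000i


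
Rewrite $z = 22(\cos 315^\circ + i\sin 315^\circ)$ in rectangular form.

a = r cos θ = 22 * sqrt(2)/2 = 11*sqrt(2)
b = r sin θ = 22 * -sqrt(2)/2 = -11*sqrt(2)
z = 11*sqrt(2) - 11*sqrt(2)i


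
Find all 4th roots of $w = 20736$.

|w| = 20736, arg(w) = 0°
Root modulus = 20736^(1/4) = 12
Root arguments: θ_k = (0° + 360°k)/4 for k = 0, 1, ..., 3
Roots: 12, 12i, -12, -12i


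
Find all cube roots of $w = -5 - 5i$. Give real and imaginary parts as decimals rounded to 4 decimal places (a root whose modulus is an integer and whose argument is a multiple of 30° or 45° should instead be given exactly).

|w| = sqrt(50) ≈ 7.071068, arg(w) = 225°
Root modulus = sqrt(50)^(1/3) ≈ 1.919383
Root arguments: θ_k = (225° + 360°k)/3 for k = 0, 1, ..., 2
Compute each root as (root modulus)(cos θ_k + i sin θ_k) using full-precision intermediates, then round to 4 decimal places.
Roots: 0.4968 + 1.8540i, -1.8540 - 0.4968i, 1.3572 - 1.3572i


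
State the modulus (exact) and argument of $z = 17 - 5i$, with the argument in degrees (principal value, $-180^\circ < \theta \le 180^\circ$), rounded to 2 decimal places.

|z| = sqrt(17^2 + (-5)^2) = sqrt(314)
arg(z) = arctan(b/a) = arctan(-5/17) (quadrant-adjusted) = -16.39°


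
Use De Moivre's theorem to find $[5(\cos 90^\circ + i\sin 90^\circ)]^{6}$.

By De Moivre: z^n = r^n(cos(nθ) + i sin(nθ))
= 5^6(cos(6*90°) + i sin(6*90°))
= 15625(cos 180° + i sin 180°)
= -15625


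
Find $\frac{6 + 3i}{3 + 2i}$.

Multiply numerator and denominator by conjugate (3 - 2i):
= (6 + 3i)(3 - 2i) / (3^2 + 2^2)
= (24 - 3i) / 13
= 24/13 - (3/13)i


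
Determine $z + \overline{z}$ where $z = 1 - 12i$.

z + conjugate(z) = (a + bi) + (a - bi) = 2a
= 2 * 1 = 2


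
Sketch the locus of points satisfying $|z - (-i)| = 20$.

|z - z0| = r describes a circle centered at z0 with radius r
Here z0 = -i and r = 20
Locus: Circle centered at (0, -1) with radius 20


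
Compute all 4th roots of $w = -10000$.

|w| = 10000, arg(w) = 180°
Root modulus = 10000^(1/4) = 10
Root arguments: θ_k = (180° + 360°k)/4 for k = 0, 1, ..., 3
Roots: 5*sqrt(2) + 5*sqrt(2)i, -5*sqrt(2) + 5*sqrt(2)i, -5*sqrt(2) - 5*sqrt(2)i, 5*sqrt(2) - 5*sqrt(2)i


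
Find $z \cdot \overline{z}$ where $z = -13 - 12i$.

z * conjugate(z) = |z|^2 = a^2 + b^2
= (-13)^2 + (-12)^2 = 313


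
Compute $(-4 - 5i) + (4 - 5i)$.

(-4 + 4) + (-5 + (-5))i = -10i


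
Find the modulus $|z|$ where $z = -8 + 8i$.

|z| = sqrt(a^2 + b^2) = sqrt((-8)^2 + 8^2) = sqrt(128) = sqrt(128)


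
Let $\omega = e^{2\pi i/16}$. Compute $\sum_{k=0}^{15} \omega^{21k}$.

Let ζ = ω^21 = e^(2πi·21/16). Since 16 ∤ 21, ζ ≠ 1.
Sum = Σ_{k=0}^{15} ζ^k = (ζ^16 - 1)/(ζ - 1) = (ω^{21·16} - 1)/(ζ - 1) = (1 - 1)/(ζ - 1) = 0


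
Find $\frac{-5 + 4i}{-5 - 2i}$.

Multiply numerator and denominator by conjugate (-5 + 2i):
= (-5 + 4i)(-5 + 2i) / ((-5)^2 + (-2)^2)
= (17 - 30i) / 29
= 17/29 - (30/29)i


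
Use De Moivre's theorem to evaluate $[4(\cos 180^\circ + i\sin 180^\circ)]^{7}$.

By De Moivre: z^n = r^n(cos(nθ) + i sin(nθ))
= 4^7(cos(7*180°) + i sin(7*180°))
= 16384(cos 180° + i sin 180°)
= -16384


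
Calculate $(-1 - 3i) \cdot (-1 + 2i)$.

(a1*a2 - b1*b2) + (a1*b2 + b1*a2)i
= (1 - (-6)) + (-2 + 3)i
= 7 + i


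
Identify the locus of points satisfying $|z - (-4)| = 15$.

|z - z0| = r describes a circle centered at z0 with radius r
Here z0 = -4 and r = 15
Locus: Circle centered at (-4, 0) with radius 15


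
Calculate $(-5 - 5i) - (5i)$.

(-5 - 0) + (-5 - 5)i = -5 - 10i


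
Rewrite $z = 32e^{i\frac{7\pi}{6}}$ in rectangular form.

a = r cos θ = 32 * -sqrt(3)/2 = -16*sqrt(3)
b = r sin θ = 32 * -1/2 = -16
z = -16*sqrt(3) - 16i


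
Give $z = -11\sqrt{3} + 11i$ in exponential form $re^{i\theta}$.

r = |z| = sqrt((-11*sqrt(3))^2 + (11)^2) = sqrt(363 + 121) = sqrt(484) = 22
θ = arctan(b/a) = arctan(11/-19.0526) (quadrant-adjusted) = 150° = 5π/6
z = 22e^(i*5π/6)


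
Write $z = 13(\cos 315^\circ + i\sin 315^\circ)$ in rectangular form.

a = r cos θ = 13 * sqrt(2)/2 = 13*sqrt(2)/2
b = r sin θ = 13 * -sqrt(2)/2 = -13*sqrt(2)/2
z = 13*sqrt(2)/2 - (13*sqrt(2)/2)i


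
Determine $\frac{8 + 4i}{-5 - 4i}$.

Multiply numerator and denominator by conjugate (-5 + 4i):
= (8 + 4i)(-5 + 4i) / ((-5)^2 + (-4)^2)
= (-56 + 12i) / 41
= -56/41 + (12/41)i


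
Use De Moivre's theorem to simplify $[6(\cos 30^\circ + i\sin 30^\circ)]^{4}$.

By De Moivre: z^n = r^n(cos(nθ) + i sin(nθ))
= 6^4(cos(4*30°) + i sin(4*30°))
= 1296(cos 120° + i sin 120°)
= -648 + 648*sqrt(3)i


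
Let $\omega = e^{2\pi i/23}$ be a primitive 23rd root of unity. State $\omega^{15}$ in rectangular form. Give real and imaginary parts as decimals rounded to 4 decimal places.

ω^15 = e^(2πi·15/23) = e^(i·30π/23)
= cos(30π/23) + i sin(30π/23)
= -0.5767 - 0.8170i


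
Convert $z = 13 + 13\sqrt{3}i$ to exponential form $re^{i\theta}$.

r = |z| = sqrt((13)^2 + (13*sqrt(3))^2) = sqrt(169 + 507) = sqrt(676) = 26
θ = arctan(b/a) = arctan(22.5167/13) (quadrant-adjusted) = 60° = π/3
z = 26e^(i*π/3)


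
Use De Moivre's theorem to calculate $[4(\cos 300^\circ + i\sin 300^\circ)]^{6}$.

By De Moivre: z^n = r^n(cos(nθ) + i sin(nθ))
= 4^6(cos(6*300°) + i sin(6*300°))
= 4096(cos 0° + i sin 0°)
= 4096


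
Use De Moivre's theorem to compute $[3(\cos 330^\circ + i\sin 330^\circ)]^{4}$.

By De Moivre: z^n = r^n(cos(nθ) + i sin(nθ))
= 3^4(cos(4*330°) + i sin(4*330°))
= 81(cos 240° + i sin 240°)
= -81/2 - (81*sqrt(3)/2)i


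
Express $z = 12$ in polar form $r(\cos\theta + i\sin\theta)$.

r = |z| = sqrt(a^2 + b^2) = sqrt((12)^2 + (0)^2) = sqrt(144 + 0) = sqrt(144) = 12
b = 0 and a > 0, so z lies on the positive real axis: θ = 0°
z = 12(cos 0° + i sin 0°)


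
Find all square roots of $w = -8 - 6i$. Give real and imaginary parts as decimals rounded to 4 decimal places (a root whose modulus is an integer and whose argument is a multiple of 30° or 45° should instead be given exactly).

|w| = 10, arg(w) ≈ 216.869898°
Root modulus = 10^(1/2) ≈ 3.162278
Root arguments: θ_k = (arg(w) + 360°k)/2 for k = 0, 1, ..., 1
Compute each root as (root modulus)(cos θ_k + i sin θ_k) using full-precision intermediates, then round to 4 decimal places.
Roots: -1.0000 + 3.0000i, 1.0000 - 3.0000i


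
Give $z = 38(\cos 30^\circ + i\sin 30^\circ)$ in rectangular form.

a = r cos θ = 38 * sqrt(3)/2 = 19*sqrt(3)
b = r sin θ = 38 * 1/2 = 19
z = 19*sqrt(3) + 19i


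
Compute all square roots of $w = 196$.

|w| = 196, arg(w) = 0°
Root modulus = 196^(1/2) = 14
Root arguments: θ_k = (0° + 360°k)/2 for k = 0, 1, ..., 1
Roots: 14, -14


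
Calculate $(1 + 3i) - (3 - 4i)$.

(1 - 3) + (3 - (-4))i = -2 + 7i


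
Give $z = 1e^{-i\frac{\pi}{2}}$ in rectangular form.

a = r cos θ = 1 * 0 = 0
b = r sin θ = 1 * -1 = -1
z = -i


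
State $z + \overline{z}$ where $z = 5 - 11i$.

z + conjugate(z) = (a + bi) + (a - bi) = 2a
= 2 * 5 = 10


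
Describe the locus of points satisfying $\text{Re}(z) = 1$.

Re(z) = x where z = x + yi; the equation x = 1 is satisfied by all points with that x-coordinate
Locus: Vertical line x = 1


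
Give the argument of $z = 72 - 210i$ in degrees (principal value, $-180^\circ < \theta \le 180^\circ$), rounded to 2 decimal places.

θ = arctan(b/a) = arctan(-210/72) (quadrant-adjusted) = -71.08°


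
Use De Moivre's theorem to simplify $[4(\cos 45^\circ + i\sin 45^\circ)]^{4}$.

By De Moivre: z^n = r^n(cos(nθ) + i sin(nθ))
= 4^4(cos(4*45°) + i sin(4*45°))
= 256(cos 180° + i sin 180°)
= -256


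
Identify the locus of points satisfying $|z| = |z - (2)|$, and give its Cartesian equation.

|z - z1| = |z - z2| means z is equidistant from z1 and z2,
i.e. the perpendicular bisector of the segment from (0, 0) to (2, 0) (midpoint (1, 0)).
With z = x + yi, square both sides:
(x - 0)^2 + (y - 0)^2 = (x - 2)^2 + (y - 0)^2
The x^2 and y^2 terms cancel: 4x + 0y = 4 - 0 = 4
Simplify: x = 1
Locus: Perpendicular bisector of the segment from (0, 0) to (2, 0): the line x = 1


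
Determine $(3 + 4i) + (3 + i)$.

(3 + 3) + (4 + 1)i = 6 + 5i


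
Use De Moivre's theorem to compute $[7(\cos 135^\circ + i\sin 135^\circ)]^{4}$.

By De Moivre: z^n = r^n(cos(nθ) + i sin(nθ))
= 7^4(cos(4*135°) + i sin(4*135°))
= 2401(cos 180° + i sin 180°)
= -2401


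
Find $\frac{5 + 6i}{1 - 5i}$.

Multiply numerator and denominator by conjugate (1 + 5i):
= (5 + 6i)(1 + 5i) / (1^2 + (-5)^2)
= (-25 + 31i) / 26
= -25/26 + (31/26)i


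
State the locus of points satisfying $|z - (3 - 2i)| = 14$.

|z - z0| = r describes a circle centered at z0 with radius r
Here z0 = 3 - 2i and r = 14
Locus: Circle centered at (3, -2) with radius 14


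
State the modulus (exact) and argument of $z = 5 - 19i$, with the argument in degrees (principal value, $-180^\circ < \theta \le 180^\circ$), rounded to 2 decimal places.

|z| = sqrt(5^2 + (-19)^2) = sqrt(386)
arg(z) = arctan(b/a) = arctan(-19/5) (quadrant-adjusted) = -75.26°


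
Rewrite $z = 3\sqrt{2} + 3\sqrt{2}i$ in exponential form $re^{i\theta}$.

r = |z| = sqrt((3*sqrt(2))^2 + (3*sqrt(2))^2) = sqrt(18 + 18) = sqrt(36) = 6
θ = arctan(b/a) = arctan(4.2426/4.2426) (quadrant-adjusted) = 45° = π/4
z = 6e^(i*π/4)


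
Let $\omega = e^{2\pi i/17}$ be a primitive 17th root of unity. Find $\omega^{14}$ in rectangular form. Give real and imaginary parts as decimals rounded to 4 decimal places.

ω^14 = e^(2πi·14/17) = e^(i·28π/17)
= cos(28π/17) + i sin(28π/17)
= 0.4457 - 0.8952i


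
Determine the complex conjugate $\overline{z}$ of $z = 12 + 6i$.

If z = a + bi, then conjugate(z) = a - bi
conjugate(12 + 6i) = 12 - 6i


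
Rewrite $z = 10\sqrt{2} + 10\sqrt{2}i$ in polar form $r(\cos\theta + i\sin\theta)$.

r = |z| = sqrt(a^2 + b^2) = sqrt((10*sqrt(2))^2 + (10*sqrt(2))^2) = sqrt(200 + 200) = sqrt(400) = 20
θ = arctan(b/a) = arctan(14.1421/14.1421) (quadrant-adjusted) = 45°
z = 20(cos 45° + i sin 45°)


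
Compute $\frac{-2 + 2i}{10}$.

Divisor is real, so divide each part by 10:
= -1/5 + (1/5)i


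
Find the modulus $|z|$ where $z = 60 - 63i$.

|z| = sqrt(a^2 + b^2) = sqrt(60^2 + (-63)^2) = sqrt(7569) = 87


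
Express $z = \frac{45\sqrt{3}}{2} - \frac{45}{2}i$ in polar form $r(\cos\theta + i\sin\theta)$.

r = |z| = sqrt(a^2 + b^2) = sqrt((45*sqrt(3)/2)^2 + (-45/2)^2) = sqrt(6075/4 + 2025/4) = sqrt(2025) = 45
θ = arctan(b/a) = arctan(-22.5/38.9711) (quadrant-adjusted) = 330°
z = 45(cos 330° + i sin 330°)


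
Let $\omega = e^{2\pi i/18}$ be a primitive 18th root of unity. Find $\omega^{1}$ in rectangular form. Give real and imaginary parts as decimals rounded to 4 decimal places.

ω^1 = e^(2πi·1/18) = e^(i·1π/9)
= cos(1π/9) + i sin(1π/9)
= 0.9397 + 0.3420i


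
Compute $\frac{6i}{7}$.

Divisor is real, so divide each part by 7:
= 0 + (6/7)i


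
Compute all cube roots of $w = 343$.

|w| = 343, arg(w) = 0°
Root modulus = 343^(1/3) = 7
Root arguments: θ_k = (0° + 360°k)/3 for k = 0, 1, ..., 2
Roots: 7, -7/2 + (7*sqrt(3)/2)i, -7/2 - (7*sqrt(3)/2)i


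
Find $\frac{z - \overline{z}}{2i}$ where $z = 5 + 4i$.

z - conjugate(z) = 2bi
(z - conjugate(z))/(2i) = 2bi/(2i) = b = 4


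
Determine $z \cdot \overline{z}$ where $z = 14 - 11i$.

z * conjugate(z) = |z|^2 = a^2 + b^2
= 14^2 + (-11)^2 = 317


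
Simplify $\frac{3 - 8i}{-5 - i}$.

Multiply numerator and denominator by conjugate (-5 + i):
= (3 - 8i)(-5 + i) / ((-5)^2 + (-1)^2)
= (-7 + 43i) / 26
= -7/26 + (43/26)i


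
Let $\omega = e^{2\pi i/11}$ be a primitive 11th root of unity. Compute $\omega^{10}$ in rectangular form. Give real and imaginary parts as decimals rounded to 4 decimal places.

ω^10 = e^(2πi·10/11) = e^(i·20π/11)
= cos(20π/11) + i sin(20π/11)
= 0.8413 - 0.5406i


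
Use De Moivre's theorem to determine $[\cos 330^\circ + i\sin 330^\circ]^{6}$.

By De Moivre: z^n = r^n(cos(nθ) + i sin(nθ))
= 1^6(cos(6*330°) + i sin(6*330°))
= 1(cos 180° + i sin 180°)
= -1


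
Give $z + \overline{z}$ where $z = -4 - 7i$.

z + conjugate(z) = (a + bi) + (a - bi) = 2a
= 2 * (-4) = -8


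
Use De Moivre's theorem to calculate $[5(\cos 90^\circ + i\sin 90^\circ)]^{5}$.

By De Moivre: z^n = r^n(cos(nθ) + i sin(nθ))
= 5^5(cos(5*90°) + i sin(5*90°))
= 3125(cos 90° + i sin 90°)
= 3125i


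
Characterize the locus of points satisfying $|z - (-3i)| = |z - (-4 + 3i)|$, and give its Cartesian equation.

|z - z1| = |z - z2| means z is equidistant from z1 and z2,
i.e. the perpendicular bisector of the segment from (0, -3) to (-4, 3) (midpoint (-2, 0)).
With z = x + yi, square both sides:
(x - 0)^2 + (y - (-3))^2 = (x - (-4))^2 + (y - 3)^2
The x^2 and y^2 terms cancel: -8x + 12y = 25 - 9 = 16
Simplify: 2x - 3y = -4
Locus: Perpendicular bisector of the segment from (0, -3) to (-4, 3): the line 2x - 3y = -4


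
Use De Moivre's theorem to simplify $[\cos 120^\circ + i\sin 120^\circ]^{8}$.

By De Moivre: z^n = r^n(cos(nθ) + i sin(nθ))
= 1^8(cos(8*120°) + i sin(8*120°))
= 1(cos 240° + i sin 240°)
= -1/2 - (sqrt(3)/2)i


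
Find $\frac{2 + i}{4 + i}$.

Multiply numerator and denominator by conjugate (4 - i):
= (2 + i)(4 - i) / (4^2 + 1^2)
= (9 + 2i) / 17
= 9/17 + (2/17)i


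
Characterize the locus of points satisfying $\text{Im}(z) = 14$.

Im(z) = y where z = x + yi; the equation y = 14 is satisfied by all points with that y-coordinate
Locus: Horizontal line y = 14


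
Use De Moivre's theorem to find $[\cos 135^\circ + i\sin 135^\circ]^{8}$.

By De Moivre: z^n = r^n(cos(nθ) + i sin(nθ))
= 1^8(cos(8*135°) + i sin(8*135°))
= 1(cos 0° + i sin 0°)
= 1


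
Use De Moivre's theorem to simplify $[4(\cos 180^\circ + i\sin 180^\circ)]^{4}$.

By De Moivre: z^n = r^n(cos(nθ) + i sin(nθ))
= 4^4(cos(4*180°) + i sin(4*180°))
= 256(cos 0° + i sin 0°)
= 256


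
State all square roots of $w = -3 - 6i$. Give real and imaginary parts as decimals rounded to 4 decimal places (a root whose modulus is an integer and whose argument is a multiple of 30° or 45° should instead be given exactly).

|w| = sqrt(45) ≈ 6.708204, arg(w) ≈ 243.434949°
Root modulus = sqrt(45)^(1/2) ≈ 2.590020
Root arguments: θ_k = (arg(w) + 360°k)/2 for k = 0, 1, ..., 1
Compute each root as (root modulus)(cos θ_k + i sin θ_k) using full-precision intermediates, then round to 4 decimal places.
Roots: -1.3617 + 2.2032i, 1.3617 - 2.2032i


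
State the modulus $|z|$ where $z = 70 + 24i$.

|z| = sqrt(a^2 + b^2) = sqrt(70^2 + 24^2) = sqrt(5476) = 74


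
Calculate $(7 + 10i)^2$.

(a + bi)^2 = a^2 - b^2 + 2abi
= 7^2 - 10^2 + 2*7*10i
= -51 + 140i


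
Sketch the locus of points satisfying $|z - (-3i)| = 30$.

|z - z0| = r describes a circle centered at z0 with radius r
Here z0 = -3i and r = 30
Locus: Circle centered at (0, -3) with radius 30


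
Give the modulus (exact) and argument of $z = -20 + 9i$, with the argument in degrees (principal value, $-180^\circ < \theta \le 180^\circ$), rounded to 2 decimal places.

|z| = sqrt((-20)^2 + 9^2) = sqrt(481)
arg(z) = arctan(b/a) = arctan(9/-20) (quadrant-adjusted) = 155.77°


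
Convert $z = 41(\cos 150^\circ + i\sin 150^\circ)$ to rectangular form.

a = r cos θ = 41 * -sqrt(3)/2 = -41*sqrt(3)/2
b = r sin θ = 41 * 1/2 = 41/2
z = -41*sqrt(3)/2 + (41/2)i


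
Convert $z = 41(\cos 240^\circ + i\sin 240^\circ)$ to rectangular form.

a = r cos θ = 41 * -1/2 = -41/2
b = r sin θ = 41 * -sqrt(3)/2 = -41*sqrt(3)/2
z = -41/2 - (41*sqrt(3)/2)i


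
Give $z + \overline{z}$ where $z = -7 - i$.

z + conjugate(z) = (a + bi) + (a - bi) = 2a
= 2 * (-7) = -14


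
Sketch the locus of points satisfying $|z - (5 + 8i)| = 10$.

|z - z0| = r describes a circle centered at z0 with radius r
Here z0 = 5 + 8i and r = 10
Locus: Circle centered at (5, 8) with radius 10


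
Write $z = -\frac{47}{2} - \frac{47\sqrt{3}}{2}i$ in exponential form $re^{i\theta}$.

r = |z| = sqrt((-47/2)^2 + (-47*sqrt(3)/2)^2) = sqrt(2209/4 + 6627/4) = sqrt(2209) = 47
θ = arctan(b/a) = arctan(-40.7032/-23.5) (quadrant-adjusted) = 240° = 4π/3
z = 47e^(i*4π/3)


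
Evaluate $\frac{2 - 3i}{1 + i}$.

Multiply numerator and denominator by conjugate (1 - i):
= (2 - 3i)(1 - i) / (1^2 + 1^2)
= (-1 - 5i) / 2
= -1/2 - (5/2)i


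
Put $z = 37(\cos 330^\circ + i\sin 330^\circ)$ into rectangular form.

a = r cos θ = 37 * sqrt(3)/2 = 37*sqrt(3)/2
b = r sin θ = 37 * -1/2 = -37/2
z = 37*sqrt(3)/2 - (37/2)i


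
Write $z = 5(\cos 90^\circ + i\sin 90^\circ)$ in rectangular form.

a = r cos θ = 5 * 0 = 0
b = r sin θ = 5 * 1 = 5
z = 5i


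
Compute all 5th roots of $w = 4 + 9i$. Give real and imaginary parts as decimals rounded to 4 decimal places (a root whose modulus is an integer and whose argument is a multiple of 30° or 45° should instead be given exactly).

|w| = sqrt(97) ≈ 9.848858, arg(w) ≈ 66.037511°
Root modulus = sqrt(97)^(1/5) ≈ 1.580073
Root arguments: θ_k = (arg(w) + 360°k)/5 for k = 0, 1, ..., 4
Compute each root as (root modulus)(cos θ_k + i sin θ_k) using full-precision intermediates, then round to 4 decimal places.
Roots: 1.5383 + 0.3610i, 0.1320 + 1.5745i, -1.4567 + 0.6121i, -1.0323 - 1.1962i, 0.8187 - 1.3514i


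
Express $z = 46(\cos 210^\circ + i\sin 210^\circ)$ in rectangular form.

a = r cos θ = 46 * -sqrt(3)/2 = -23*sqrt(3)
b = r sin θ = 46 * -1/2 = -23
z = -23*sqrt(3) - 23i


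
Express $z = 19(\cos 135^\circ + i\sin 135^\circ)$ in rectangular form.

a = r cos θ = 19 * -sqrt(2)/2 = -19*sqrt(2)/2
b = r sin θ = 19 * sqrt(2)/2 = 19*sqrt(2)/2
z = -19*sqrt(2)/2 + (19*sqrt(2)/2)i


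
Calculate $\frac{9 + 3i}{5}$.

Divisor is real, so divide each part by 5:
= 9/5 + (3/5)i


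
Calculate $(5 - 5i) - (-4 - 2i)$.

(5 - (-4)) + (-5 - (-2))i = 9 - 3i


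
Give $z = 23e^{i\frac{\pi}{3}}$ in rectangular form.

a = r cos θ = 23 * 1/2 = 23/2
b = r sin θ = 23 * sqrt(3)/2 = 23*sqrt(3)/2
z = 23/2 + (23*sqrt(3)/2)i


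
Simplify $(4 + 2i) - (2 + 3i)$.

(4 - 2) + (2 - 3)i = 2 - i


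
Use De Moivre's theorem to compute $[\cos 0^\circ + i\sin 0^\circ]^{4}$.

By De Moivre: z^n = r^n(cos(nθ) + i sin(nθ))
= 1^4(cos(4*0°) + i sin(4*0°))
= 1(cos 0° + i sin 0°)
= 1


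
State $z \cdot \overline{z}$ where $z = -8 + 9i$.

z * conjugate(z) = |z|^2 = a^2 + b^2
= (-8)^2 + 9^2 = 145


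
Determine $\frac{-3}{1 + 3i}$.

Multiply numerator and denominator by conjugate (1 - 3i):
= (-3)(1 - 3i) / (1^2 + 3^2)
= (-3 + 9i) / 10
= -3/10 + (9/10)i


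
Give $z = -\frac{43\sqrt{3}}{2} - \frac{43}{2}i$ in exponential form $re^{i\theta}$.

r = |z| = sqrt((-43*sqrt(3)/2)^2 + (-43/2)^2) = sqrt(5547/4 + 1849/4) = sqrt(1849) = 43
θ = arctan(b/a) = arctan(-21.5/-37.2391) (quadrant-adjusted) = -150° = -5π/6
z = 43e^(-i*5π/6)


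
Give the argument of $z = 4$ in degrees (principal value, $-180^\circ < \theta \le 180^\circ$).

b = 0 and a > 0, so z lies on the positive real axis: θ = 0°


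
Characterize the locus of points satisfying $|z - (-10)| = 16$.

|z - z0| = r describes a circle centered at z0 with radius r
Here z0 = -10 and r = 16
Locus: Circle centered at (-10, 0) with radius 16


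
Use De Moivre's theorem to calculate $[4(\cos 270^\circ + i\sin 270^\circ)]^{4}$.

By De Moivre: z^n = r^n(cos(nθ) + i sin(nθ))
= 4^4(cos(4*270°) + i sin(4*270°))
= 256(cos 0° + i sin 0°)
= 256


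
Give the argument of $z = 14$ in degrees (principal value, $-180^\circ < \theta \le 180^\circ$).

b = 0 and a > 0, so z lies on the positive real axis: θ = 0°


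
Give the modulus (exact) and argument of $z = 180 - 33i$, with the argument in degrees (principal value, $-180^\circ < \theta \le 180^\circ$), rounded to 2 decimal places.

|z| = sqrt(180^2 + (-33)^2) = 183
arg(z) = arctan(b/a) = arctan(-33/180) (quadrant-adjusted) = -10.39°


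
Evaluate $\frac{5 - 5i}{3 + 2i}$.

Multiply numerator and denominator by conjugate (3 - 2i):
= (5 - 5i)(3 - 2i) / (3^2 + 2^2)
= (5 - 25i) / 13
= 5/13 - (25/13)i


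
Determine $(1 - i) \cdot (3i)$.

(a1*a2 - b1*b2) + (a1*b2 + b1*a2)i
= (0 - (-3)) + (3 + 0)i
= 3 + 3i


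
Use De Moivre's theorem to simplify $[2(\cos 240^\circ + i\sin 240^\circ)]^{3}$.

By De Moivre: z^n = r^n(cos(nθ) + i sin(nθ))
= 2^3(cos(3*240°) + i sin(3*240°))
= 8(cos 0° + i sin 0°)
= 8


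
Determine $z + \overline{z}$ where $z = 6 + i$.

z + conjugate(z) = (a + bi) + (a - bi) = 2a
= 2 * 6 = 12


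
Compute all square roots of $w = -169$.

|w| = 169, arg(w) = 180°
Root modulus = 169^(1/2) = 13
Root arguments: θ_k = (180° + 360°k)/2 for k = 0, 1, ..., 1
Roots: 13i, -13i


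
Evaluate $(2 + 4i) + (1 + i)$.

(2 + 1) + (4 + 1)i = 3 + 5i


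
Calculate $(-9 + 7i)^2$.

(a + bi)^2 = a^2 - b^2 + 2abi
= (-9)^2 - 7^2 + 2*(-9)*7i
= 32 - 126i


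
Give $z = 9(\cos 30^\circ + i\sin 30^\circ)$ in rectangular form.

a = r cos θ = 9 * sqrt(3)/2 = 9*sqrt(3)/2
b = r sin θ = 9 * 1/2 = 9/2
z = 9*sqrt(3)/2 + (9/2)i


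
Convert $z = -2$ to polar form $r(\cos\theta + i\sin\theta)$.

r = |z| = sqrt(a^2 + b^2) = sqrt((-2)^2 + (0)^2) = sqrt(4 + 0) = sqrt(4) = 2
b = 0 and a < 0, so z lies on the negative real axis: θ = 180°
z = 2(cos 180° + i sin 180°)


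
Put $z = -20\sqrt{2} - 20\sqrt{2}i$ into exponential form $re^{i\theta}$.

r = |z| = sqrt((-20*sqrt(2))^2 + (-20*sqrt(2))^2) = sqrt(800 + 800) = sqrt(1600) = 40
θ = arctan(b/a) = arctan(-28.2843/-28.2843) (quadrant-adjusted) = 225° = 5π/4
z = 40e^(i*5π/4)


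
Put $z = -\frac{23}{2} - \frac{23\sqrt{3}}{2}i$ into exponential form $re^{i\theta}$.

r = |z| = sqrt((-23/2)^2 + (-23*sqrt(3)/2)^2) = sqrt(529/4 + 1587/4) = sqrt(529) = 23
θ = arctan(b/a) = arctan(-19.9186/-11.5) (quadrant-adjusted) = -120° = -2π/3
z = 23e^(-i*2π/3)


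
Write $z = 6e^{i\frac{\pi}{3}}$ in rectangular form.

a = r cos θ = 6 * 1/2 = 3
b = r sin θ = 6 * sqrt(3)/2 = 3*sqrt(3)
z = 3 + 3*sqrt(3)i


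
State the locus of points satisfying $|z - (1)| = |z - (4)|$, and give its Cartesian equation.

|z - z1| = |z - z2| means z is equidistant from z1 and z2,
i.e. the perpendicular bisector of the segment from (1, 0) to (4, 0) (midpoint (5/2, 0)).
With z = x + yi, square both sides:
(x - 1)^2 + (y - 0)^2 = (x - 4)^2 + (y - 0)^2
The x^2 and y^2 terms cancel: 6x + 0y = 16 - 1 = 15
Simplify: x = 5/2
Locus: Perpendicular bisector of the segment from (1, 0) to (4, 0): the line x = 5/2


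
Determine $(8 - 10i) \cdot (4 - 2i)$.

(a1*a2 - b1*b2) + (a1*b2 + b1*a2)i
= (32 - 20) + (-16 + (-40))i
= 12 - 56i


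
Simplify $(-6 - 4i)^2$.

(a + bi)^2 = a^2 - b^2 + 2abi
= (-6)^2 - (-4)^2 + 2*(-6)*(-4)i
= 20 + 48i


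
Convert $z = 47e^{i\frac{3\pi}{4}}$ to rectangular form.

a = r cos θ = 47 * -sqrt(2)/2 = -47*sqrt(2)/2
b = r sin θ = 47 * sqrt(2)/2 = 47*sqrt(2)/2
z = -47*sqrt(2)/2 + (47*sqrt(2)/2)i


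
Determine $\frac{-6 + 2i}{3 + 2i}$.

Multiply numerator and denominator by conjugate (3 - 2i):
= (-6 + 2i)(3 - 2i) / (3^2 + 2^2)
= (-14 + 18i) / 13
= -14/13 + (18/13)i


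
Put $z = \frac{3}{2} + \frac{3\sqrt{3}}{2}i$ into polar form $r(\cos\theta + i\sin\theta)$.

r = |z| = sqrt(a^2 + b^2) = sqrt((3/2)^2 + (3*sqrt(3)/2)^2) = sqrt(9/4 + 27/4) = sqrt(9) = 3
θ = arctan(b/a) = arctan(2.5981/1.5) (quadrant-adjusted) = 60°
z = 3(cos 60° + i sin 60°)


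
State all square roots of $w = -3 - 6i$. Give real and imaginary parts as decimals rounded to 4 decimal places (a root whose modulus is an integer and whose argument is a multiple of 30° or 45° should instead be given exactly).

|w| = sqrt(45) ≈ 6.708204, arg(w) ≈ 243.434949°
Root modulus = sqrt(45)^(1/2) ≈ 2.590020
Root arguments: θ_k = (arg(w) + 360°k)/2 for k = 0, 1, ..., 1
Compute each root as (root modulus)(cos θ_k + i sin θ_k) using full-precision intermediates, then round to 4 decimal places.
Roots: -1.3617 + 2.2032i, 1.3617 - 2.2032i


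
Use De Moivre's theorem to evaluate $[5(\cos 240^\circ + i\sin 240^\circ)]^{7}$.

By De Moivre: z^n = r^n(cos(nθ) + i sin(nθ))
= 5^7(cos(7*240°) + i sin(7*240°))
= 78125(cos 240° + i sin 240°)
= -78125/2 - (78125*sqrt(3)/2)i


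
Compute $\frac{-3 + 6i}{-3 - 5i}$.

Multiply numerator and denominator by conjugate (-3 + 5i):
= (-3 + 6i)(-3 + 5i) / ((-3)^2 + (-5)^2)
= (-21 - 33i) / 34
= -21/34 - (33/34)i


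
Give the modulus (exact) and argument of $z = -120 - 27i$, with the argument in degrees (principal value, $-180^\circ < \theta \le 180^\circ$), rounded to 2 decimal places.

|z| = sqrt((-120)^2 + (-27)^2) = 123
arg(z) = arctan(b/a) = arctan(-27/-120) (quadrant-adjusted) = -167.32°


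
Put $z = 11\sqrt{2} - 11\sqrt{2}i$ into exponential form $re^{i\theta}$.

r = |z| = sqrt((11*sqrt(2))^2 + (-11*sqrt(2))^2) = sqrt(242 + 242) = sqrt(484) = 22
θ = arctan(b/a) = arctan(-15.5563/15.5563) (quadrant-adjusted) = -45° = -π/4
z = 22e^(-i*π/4)


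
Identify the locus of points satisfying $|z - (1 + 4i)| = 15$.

|z - z0| = r describes a circle centered at z0 with radius r
Here z0 = 1 + 4i and r = 15
Locus: Circle centered at (1, 4) with radius 15


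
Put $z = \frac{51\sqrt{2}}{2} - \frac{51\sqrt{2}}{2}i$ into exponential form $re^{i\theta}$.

r = |z| = sqrt((51*sqrt(2)/2)^2 + (-51*sqrt(2)/2)^2) = sqrt(2601/2 + 2601/2) = sqrt(2601) = 51
θ = arctan(b/a) = arctan(-36.0624/36.0624) (quadrant-adjusted) = -45° = -π/4
z = 51e^(-i*π/4)


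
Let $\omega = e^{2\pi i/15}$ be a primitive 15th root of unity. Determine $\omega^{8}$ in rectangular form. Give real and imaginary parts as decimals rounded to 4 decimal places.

ω^8 = e^(2πi·8/15) = e^(i·16π/15)
= cos(16π/15) + i sin(16π/15)
= -0.9781 - 0.2079i


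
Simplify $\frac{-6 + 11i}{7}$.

Divisor is real, so divide each part by 7:
= -6/7 + (11/7)i


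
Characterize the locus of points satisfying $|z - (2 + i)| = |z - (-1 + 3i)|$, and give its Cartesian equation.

|z - z1| = |z - z2| means z is equidistant from z1 and z2,
i.e. the perpendicular bisector of the segment from (2, 1) to (-1, 3) (midpoint (1/2, 2)).
With z = x + yi, square both sides:
(x - 2)^2 + (y - 1)^2 = (x - (-1))^2 + (y - 3)^2
The x^2 and y^2 terms cancel: -6x + 4y = 10 - 5 = 5
Simplify: 6x - 4y = -5
Locus: Perpendicular bisector of the segment from (2, 1) to (-1, 3): the line 6x - 4y = -5
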